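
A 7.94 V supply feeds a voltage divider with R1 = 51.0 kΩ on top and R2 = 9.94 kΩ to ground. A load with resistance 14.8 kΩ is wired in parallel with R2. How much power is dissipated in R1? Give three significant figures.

Total resistance from the source is R1 + (R2‖R_L) = 56.95 kΩ, so I = 7.94/56.95 kΩ = 0.1394 mA.
P = I²·R1 = (0.1394 mA)² × 51.0 kΩ = 0.991 mW.

P ≈ 0.991 mW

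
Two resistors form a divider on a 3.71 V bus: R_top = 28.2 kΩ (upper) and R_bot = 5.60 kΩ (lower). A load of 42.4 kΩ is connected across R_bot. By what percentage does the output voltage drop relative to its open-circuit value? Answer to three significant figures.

9.93 %

The divider's output (Thévenin) resistance is R_top‖R_bot = 4.672 kΩ.
Fractional drop under load = R_th/(R_th + R_L) = 4.672 / (4.672 + 42.4) = 0.09926.
So the output falls by 9.93 %.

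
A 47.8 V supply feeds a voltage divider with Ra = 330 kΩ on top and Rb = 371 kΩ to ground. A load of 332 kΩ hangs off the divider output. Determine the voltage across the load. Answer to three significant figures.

V_out ≈ 16.6 V

The load sits in parallel with Rb: Rb‖R_L = (371 × 332) / (371 + 332) = 175.2 kΩ.
V_out = 47.8 × 175.2 / (330 + 175.2) = 47.8 × 175.2/505.2 = 16.6 V.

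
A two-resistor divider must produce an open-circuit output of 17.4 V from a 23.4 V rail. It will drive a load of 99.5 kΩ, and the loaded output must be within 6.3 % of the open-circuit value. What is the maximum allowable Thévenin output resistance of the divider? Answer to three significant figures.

Loading drop = R_th/(R_th + R_L) ≤ 0.0630, so R_th ≤ R_L · ε/(1−ε) = 99.5 kΩ × 0.0630/0.9370 = 6.69 kΩ.
(Any R1, R2 with R2/(R1+R2) = 0.744 and R1‖R2 ≤ 6.69 kΩ will meet the spec.)

R_th ≤ 6.69 kΩ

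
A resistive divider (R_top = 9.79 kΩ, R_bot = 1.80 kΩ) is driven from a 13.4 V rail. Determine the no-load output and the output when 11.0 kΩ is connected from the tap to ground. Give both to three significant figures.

Unloaded: 2.08 V; loaded: 1.83 V

Open-circuit: V = 13.4 × 1.80/(9.79 + 1.80) = 2.08 V.
With the load, R_bot becomes R_bot‖R_L = 1.547 kΩ, so V = 13.4 × 1.547/11.34 = 1.83 V.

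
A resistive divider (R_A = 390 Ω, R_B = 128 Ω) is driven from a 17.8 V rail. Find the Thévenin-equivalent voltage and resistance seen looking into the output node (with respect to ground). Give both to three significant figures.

V_th = 4.40 V, R_th = 96.4 Ω

V_th is the open-circuit tap voltage: 17.8 × 128/(390 + 128) = 4.40 V.
With the supply zeroed, R_A and R_B appear in parallel from the tap: R_th = R_A‖R_B = (390 × 128)/518.0 = 96.4 Ω.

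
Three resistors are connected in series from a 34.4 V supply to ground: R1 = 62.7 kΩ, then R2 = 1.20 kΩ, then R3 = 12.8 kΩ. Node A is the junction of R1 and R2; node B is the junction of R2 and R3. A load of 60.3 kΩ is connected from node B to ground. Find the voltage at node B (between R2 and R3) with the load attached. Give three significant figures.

At node B, R3 is in parallel with the load: R3‖R_L = 10.56 kΩ.
Below node A the resistance is R2 + (R3‖R_L) = 11.76 kΩ, so V_A = 34.4 × 11.76/74.46 = 5.433 V.
Then V_B = V_A × (R3‖R_L)/(R2 + R3‖R_L) = 5.433 × 10.56/11.76 = 4.88 V.

V ≈ 4.88 V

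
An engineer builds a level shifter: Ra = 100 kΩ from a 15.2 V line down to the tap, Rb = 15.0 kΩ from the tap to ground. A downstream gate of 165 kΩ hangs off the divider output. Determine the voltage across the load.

The load sits in parallel with Rb: Rb‖R_L = (15.0 × 165) / (15.0 + 165) = 13.75 kΩ.
V_out = 15.2 × 13.75 / (100 + 13.75) = 15.2 × 13.75/113.8 = 1.84 V.

V_out ≈ 1.84 V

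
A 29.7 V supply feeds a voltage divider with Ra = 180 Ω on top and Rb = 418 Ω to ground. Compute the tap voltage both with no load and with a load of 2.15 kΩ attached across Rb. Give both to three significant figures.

Unloaded: 20.8 V; loaded: 19.6 V

Open-circuit: V = 29.7 × 418/(180 + 418) = 20.8 V.
With the load, Rb becomes Rb‖R_L = 350.0 Ω, so V = 29.7 × 350.0/530.0 = 19.6 V.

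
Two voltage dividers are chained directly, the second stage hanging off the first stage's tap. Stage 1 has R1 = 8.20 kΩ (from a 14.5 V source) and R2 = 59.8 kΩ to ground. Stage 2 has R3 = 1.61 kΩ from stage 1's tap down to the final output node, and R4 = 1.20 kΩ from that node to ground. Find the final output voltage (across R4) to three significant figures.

Stage 2 presents R3+R4 = 2.810 kΩ as a load on stage 1's tap.
Stage 1's lower leg becomes R2‖(R3+R4) = 2.684 kΩ, so V_mid = 14.5 × 2.684/10.88 = 3.576 V.
Stage 2 is itself unloaded: V_out = V_mid × R4/(R3+R4) = 3.576 × 1.20/2.810 = 1.53 V.

V_out ≈ 1.53 V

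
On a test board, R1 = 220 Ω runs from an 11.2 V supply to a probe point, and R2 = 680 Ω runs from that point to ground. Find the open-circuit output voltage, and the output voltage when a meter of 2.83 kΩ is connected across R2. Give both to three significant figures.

Open-circuit: V = 11.2 × 680/(220 + 680) = 8.46 V.
With the load, R2 becomes R2‖R_L = 548.3 Ω, so V = 11.2 × 548.3/768.3 = 7.99 V.

Unloaded: 8.46 V; loaded: 7.99 V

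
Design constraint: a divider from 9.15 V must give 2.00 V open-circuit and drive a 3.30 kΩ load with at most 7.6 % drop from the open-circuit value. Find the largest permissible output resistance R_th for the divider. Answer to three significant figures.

Loading drop = R_th/(R_th + R_L) ≤ 0.0760, so R_th ≤ R_L · ε/(1−ε) = 3.30 kΩ × 0.0760/0.9240 = 271 Ω.

R_th ≤ 271 Ω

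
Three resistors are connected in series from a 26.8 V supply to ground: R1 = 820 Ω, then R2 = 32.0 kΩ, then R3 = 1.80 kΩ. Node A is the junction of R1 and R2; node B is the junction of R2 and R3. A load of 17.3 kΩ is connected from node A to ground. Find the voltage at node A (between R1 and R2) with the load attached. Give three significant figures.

Below node A the series string R2+R3 = 33800 Ω sits in parallel with the 17300 Ω load: 11440 Ω.
V_A = 26.8 × 11440/(820 + 11440) = 25.0 V.

V ≈ 25.0 V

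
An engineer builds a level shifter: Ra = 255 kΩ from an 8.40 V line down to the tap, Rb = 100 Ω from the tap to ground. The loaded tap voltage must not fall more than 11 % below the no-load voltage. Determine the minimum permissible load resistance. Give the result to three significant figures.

Output resistance R_th = Ra‖Rb = (255000 × 100)/255100 = 99.96 Ω.
The fractional drop is R_th/(R_th + R_L); requiring this ≤ 0.110 gives R_L ≥ R_th(1/0.110 − 1) = 99.96 × 8.091 = 809 Ω.

R_L(min) ≈ 809 Ω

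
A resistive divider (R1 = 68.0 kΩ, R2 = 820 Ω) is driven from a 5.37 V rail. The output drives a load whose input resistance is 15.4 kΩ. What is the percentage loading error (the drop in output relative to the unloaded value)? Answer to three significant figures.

The divider's output (Thévenin) resistance is R1‖R2 = 810.2 Ω.
Fractional drop under load = R_th/(R_th + R_L) = 810.2 / (810.2 + 15400) = 0.04998.
So the output falls by 5.00 %.

5.00 %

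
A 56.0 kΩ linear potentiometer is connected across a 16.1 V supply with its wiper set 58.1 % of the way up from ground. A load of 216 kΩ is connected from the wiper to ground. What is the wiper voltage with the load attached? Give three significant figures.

V ≈ 8.80 V

The wiper splits the pot into (1−α)R = 23.46 kΩ above and αR = 32.54 kΩ below.
Lower section ‖ load = 28.28 kΩ.
V_wiper = 16.1 × 28.28/(23.46 + 28.28) = 8.80 V.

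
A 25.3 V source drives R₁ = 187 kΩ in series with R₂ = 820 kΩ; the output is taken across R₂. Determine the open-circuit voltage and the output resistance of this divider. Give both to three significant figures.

V_th is the open-circuit tap voltage: 25.3 × 820/(187 + 820) = 20.6 V.
With the supply zeroed, R₁ and R₂ appear in parallel from the tap: R_th = R₁‖R₂ = (187 × 820)/1007 = 152 kΩ.

V_th = 20.6 V, R_th = 152 kΩ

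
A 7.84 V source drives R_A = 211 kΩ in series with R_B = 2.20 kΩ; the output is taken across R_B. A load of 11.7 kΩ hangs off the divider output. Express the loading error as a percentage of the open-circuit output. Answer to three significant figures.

15.7 %

The divider's output (Thévenin) resistance is R_A‖R_B = 2.177 kΩ.
Fractional drop under load = R_th/(R_th + R_L) = 2.177 / (2.177 + 11.7) = 0.1569.
So the output falls by 15.7 %.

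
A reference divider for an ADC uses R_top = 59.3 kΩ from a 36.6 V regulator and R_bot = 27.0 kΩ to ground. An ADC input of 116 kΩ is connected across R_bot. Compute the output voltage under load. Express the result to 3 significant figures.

The load sits in parallel with R_bot: R_bot‖R_L = (27.0 × 116) / (27.0 + 116) = 21.90 kΩ.
V_out = 36.6 × 21.90 / (59.3 + 21.90) = 36.6 × 21.90/81.20 = 9.87 V.
(Unloaded it would have been 11.5 V.)

V_out ≈ 9.87 V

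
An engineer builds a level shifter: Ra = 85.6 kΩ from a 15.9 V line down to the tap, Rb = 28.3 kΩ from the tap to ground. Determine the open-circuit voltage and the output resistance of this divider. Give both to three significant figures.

V_th is the open-circuit tap voltage: 15.9 × 28.3/(85.6 + 28.3) = 3.95 V.
With the supply zeroed, Ra and Rb appear in parallel from the tap: R_th = Ra‖Rb = (85.6 × 28.3)/113.9 = 21.3 kΩ.

V_th = 3.95 V, R_th = 21.3 kΩ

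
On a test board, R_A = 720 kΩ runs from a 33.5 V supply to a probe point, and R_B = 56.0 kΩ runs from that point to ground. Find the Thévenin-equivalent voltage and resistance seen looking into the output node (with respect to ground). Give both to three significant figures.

V_th = 2.42 V, R_th = 52.0 kΩ

V_th is the open-circuit tap voltage: 33.5 × 56.0/(720 + 56.0) = 2.42 V.
With the supply zeroed, R_A and R_B appear in parallel from the tap: R_th = R_A‖R_B = (720 × 56.0)/776.0 = 52.0 kΩ.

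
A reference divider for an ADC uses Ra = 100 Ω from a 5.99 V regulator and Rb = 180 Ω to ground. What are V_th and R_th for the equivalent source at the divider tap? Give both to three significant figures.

V_th = 3.85 V, R_th = 64.3 Ω

V_th is the open-circuit tap voltage: 5.99 × 180/(100 + 180) = 3.85 V.
With the supply zeroed, Ra and Rb appear in parallel from the tap: R_th = Ra‖Rb = (100 × 180)/280.0 = 64.3 Ω.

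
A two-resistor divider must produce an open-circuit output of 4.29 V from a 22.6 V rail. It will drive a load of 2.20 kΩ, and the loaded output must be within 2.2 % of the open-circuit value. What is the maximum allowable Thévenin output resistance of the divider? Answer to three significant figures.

Loading drop = R_th/(R_th + R_L) ≤ 0.0220, so R_th ≤ R_L · ε/(1−ε) = 2.20 kΩ × 0.0220/0.9780 = 49.5 Ω.
(Any R1, R2 with R2/(R1+R2) = 0.190 and R1‖R2 ≤ 49.5 Ω will meet the spec.)

R_th ≤ 49.5 Ω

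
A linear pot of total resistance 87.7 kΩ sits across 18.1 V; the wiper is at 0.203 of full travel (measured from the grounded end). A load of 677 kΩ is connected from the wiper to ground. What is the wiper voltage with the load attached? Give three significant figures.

The wiper splits the pot into (1−α)R = 69.90 kΩ above and αR = 17.80 kΩ below.
Lower section ‖ load = 17.35 kΩ.
V_wiper = 18.1 × 17.35/(69.90 + 17.35) = 3.60 V.

V ≈ 3.60 V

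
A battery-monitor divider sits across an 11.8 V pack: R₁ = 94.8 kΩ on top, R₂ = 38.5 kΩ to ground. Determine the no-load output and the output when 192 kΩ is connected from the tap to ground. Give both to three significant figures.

Open-circuit: V = 11.8 × 38.5/(94.8 + 38.5) = 3.41 V.
With the load, R₂ becomes R₂‖R_L = 32.07 kΩ, so V = 11.8 × 32.07/126.9 = 2.98 V.

Unloaded: 3.41 V; loaded: 2.98 V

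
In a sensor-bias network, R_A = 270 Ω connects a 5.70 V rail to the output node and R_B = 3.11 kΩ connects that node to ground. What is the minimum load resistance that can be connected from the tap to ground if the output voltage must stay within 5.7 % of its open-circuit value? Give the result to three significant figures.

Output resistance R_th = R_A‖R_B = (270 × 3110)/3380 = 248.4 Ω.
The fractional drop is R_th/(R_th + R_L); requiring this ≤ 0.0570 gives R_L ≥ R_th(1/0.0570 − 1) = 248.4 × 16.54 = 4.11 kΩ.

R_L(min) ≈ 4.11 kΩ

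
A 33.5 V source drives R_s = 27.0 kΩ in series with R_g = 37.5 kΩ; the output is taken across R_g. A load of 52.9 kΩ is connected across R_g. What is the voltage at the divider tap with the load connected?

V_out ≈ 15.0 V

The load sits in parallel with R_g: R_g‖R_L = (37.5 × 52.9) / (37.5 + 52.9) = 21.94 kΩ.
V_out = 33.5 × 21.94 / (27.0 + 21.94) = 33.5 × 21.94/48.94 = 15.0 V.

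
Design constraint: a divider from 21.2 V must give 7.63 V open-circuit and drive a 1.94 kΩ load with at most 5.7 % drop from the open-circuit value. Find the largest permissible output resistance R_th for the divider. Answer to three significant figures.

R_th ≤ 117 Ω

Loading drop = R_th/(R_th + R_L) ≤ 0.0570, so R_th ≤ R_L · ε/(1−ε) = 1.94 kΩ × 0.0570/0.9430 = 117 Ω.
(Any R1, R2 with R2/(R1+R2) = 0.360 and R1‖R2 ≤ 117 Ω will meet the spec.)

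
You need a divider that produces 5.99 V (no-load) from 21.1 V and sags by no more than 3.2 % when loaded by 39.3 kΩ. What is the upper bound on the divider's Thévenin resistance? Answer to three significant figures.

R_th ≤ 1.30 kΩ

Loading drop = R_th/(R_th + R_L) ≤ 0.0320, so R_th ≤ R_L · ε/(1−ε) = 39.3 kΩ × 0.0320/0.9680 = 1.30 kΩ.
(Any R1, R2 with R2/(R1+R2) = 0.284 and R1‖R2 ≤ 1.30 kΩ will meet the spec.)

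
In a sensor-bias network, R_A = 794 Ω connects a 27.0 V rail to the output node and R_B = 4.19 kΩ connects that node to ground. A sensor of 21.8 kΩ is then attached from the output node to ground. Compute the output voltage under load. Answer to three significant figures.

V_out ≈ 22.0 V

The load sits in parallel with R_B: R_B‖R_L = (4190 × 21800) / (4190 + 21800) = 3515 Ω.
V_out = 27.0 × 3515 / (794 + 3515) = 27.0 × 3515/4309 = 22.0 V.
(Unloaded it would have been 22.7 V.)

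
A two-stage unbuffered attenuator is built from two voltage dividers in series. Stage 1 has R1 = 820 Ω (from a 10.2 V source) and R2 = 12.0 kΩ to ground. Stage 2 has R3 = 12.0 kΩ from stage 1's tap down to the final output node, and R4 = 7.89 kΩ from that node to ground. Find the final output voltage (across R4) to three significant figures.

V_out ≈ 3.65 V

Stage 2 presents R3+R4 = 19890 Ω as a load on stage 1's tap.
Stage 1's lower leg becomes R2‖(R3+R4) = 7484 Ω, so V_mid = 10.2 × 7484/8304 = 9.193 V.
Stage 2 is itself unloaded: V_out = V_mid × R4/(R3+R4) = 9.193 × 7890/19890 = 3.65 V.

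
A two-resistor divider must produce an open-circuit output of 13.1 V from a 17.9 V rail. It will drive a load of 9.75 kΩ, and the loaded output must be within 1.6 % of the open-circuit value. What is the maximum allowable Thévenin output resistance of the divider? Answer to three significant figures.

Loading drop = R_th/(R_th + R_L) ≤ 0.0160, so R_th ≤ R_L · ε/(1−ε) = 9.75 kΩ × 0.0160/0.9840 = 159 Ω.

R_th ≤ 159 Ω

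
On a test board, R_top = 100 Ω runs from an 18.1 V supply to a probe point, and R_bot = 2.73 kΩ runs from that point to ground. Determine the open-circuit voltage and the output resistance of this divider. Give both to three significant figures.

V_th = 17.5 V, R_th = 96.5 Ω

V_th is the open-circuit tap voltage: 18.1 × 2730/(100 + 2730) = 17.5 V.
With the supply zeroed, R_top and R_bot appear in parallel from the tap: R_th = R_top‖R_bot = (100 × 2730)/2830 = 96.5 Ω.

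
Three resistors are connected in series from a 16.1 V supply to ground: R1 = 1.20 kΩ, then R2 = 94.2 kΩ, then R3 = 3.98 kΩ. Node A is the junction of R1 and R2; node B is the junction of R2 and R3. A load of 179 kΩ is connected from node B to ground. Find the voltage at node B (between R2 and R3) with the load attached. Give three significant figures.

V ≈ 0.631 V

At node B, R3 is in parallel with the load: R3‖R_L = 3.893 kΩ.
Below node A the resistance is R2 + (R3‖R_L) = 98.09 kΩ, so V_A = 16.1 × 98.09/99.29 = 15.91 V.
Then V_B = V_A × (R3‖R_L)/(R2 + R3‖R_L) = 15.91 × 3.893/98.09 = 0.631 V.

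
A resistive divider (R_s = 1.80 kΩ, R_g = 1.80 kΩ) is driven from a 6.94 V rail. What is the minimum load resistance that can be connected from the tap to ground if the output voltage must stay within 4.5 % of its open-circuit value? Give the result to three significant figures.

R_L(min) ≈ 19.1 kΩ

Output resistance R_th = R_s‖R_g = (1800 × 1800)/3600 = 900.0 Ω.
The fractional drop is R_th/(R_th + R_L); requiring this ≤ 0.0450 gives R_L ≥ R_th(1/0.0450 − 1) = 900.0 × 21.22 = 19.1 kΩ.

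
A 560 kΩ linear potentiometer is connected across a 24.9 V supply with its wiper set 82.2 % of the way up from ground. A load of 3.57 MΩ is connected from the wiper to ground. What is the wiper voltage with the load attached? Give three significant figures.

V ≈ 20.0 V

The wiper splits the pot into (1−α)R = 99.68 kΩ above and αR = 460.3 kΩ below.
Lower section ‖ load = 407.7 kΩ.
V_wiper = 24.9 × 407.7/(99.68 + 407.7) = 20.0 V.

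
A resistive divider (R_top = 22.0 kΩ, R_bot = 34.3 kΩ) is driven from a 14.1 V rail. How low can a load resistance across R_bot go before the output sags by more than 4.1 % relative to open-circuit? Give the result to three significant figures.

Output resistance R_th = R_top‖R_bot = (22.0 × 34.3)/56.30 = 13.40 kΩ.
The fractional drop is R_th/(R_th + R_L); requiring this ≤ 0.0410 gives R_L ≥ R_th(1/0.0410 − 1) = 13.40 × 23.39 = 314 kΩ.

R_L(min) ≈ 314 kΩ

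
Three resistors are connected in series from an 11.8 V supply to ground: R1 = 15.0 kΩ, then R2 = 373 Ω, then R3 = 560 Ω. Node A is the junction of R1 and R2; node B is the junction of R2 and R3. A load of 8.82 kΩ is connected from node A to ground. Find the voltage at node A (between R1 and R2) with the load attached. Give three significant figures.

V ≈ 0.628 V

Below node A the series string R2+R3 = 933.0 Ω sits in parallel with the 8820 Ω load: 843.7 Ω.
V_A = 11.8 × 843.7/(15000 + 843.7) = 0.628 V.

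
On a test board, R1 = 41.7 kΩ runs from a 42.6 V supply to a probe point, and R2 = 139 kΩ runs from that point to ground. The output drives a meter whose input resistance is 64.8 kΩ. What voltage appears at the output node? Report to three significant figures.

V_out ≈ 21.9 V

The load sits in parallel with R2: R2‖R_L = (139 × 64.8) / (139 + 64.8) = 44.20 kΩ.
V_out = 42.6 × 44.20 / (41.7 + 44.20) = 42.6 × 44.20/85.90 = 21.9 V.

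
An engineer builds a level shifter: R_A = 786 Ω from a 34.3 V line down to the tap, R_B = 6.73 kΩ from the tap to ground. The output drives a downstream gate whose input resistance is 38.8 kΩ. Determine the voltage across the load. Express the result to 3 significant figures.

The load sits in parallel with R_B: R_B‖R_L = (6730 × 38800) / (6730 + 38800) = 5735 Ω.
V_out = 34.3 × 5735 / (786 + 5735) = 34.3 × 5735/6521 = 30.2 V.
(Unloaded it would have been 30.7 V.)

V_out ≈ 30.2 V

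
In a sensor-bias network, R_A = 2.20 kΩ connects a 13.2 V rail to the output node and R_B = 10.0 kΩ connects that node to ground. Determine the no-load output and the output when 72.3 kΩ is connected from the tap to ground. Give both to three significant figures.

Open-circuit: V = 13.2 × 10.0/(2.20 + 10.0) = 10.8 V.
With the load, R_B becomes R_B‖R_L = 8.785 kΩ, so V = 13.2 × 8.785/10.98 = 10.6 V.

Unloaded: 10.8 V; loaded: 10.6 V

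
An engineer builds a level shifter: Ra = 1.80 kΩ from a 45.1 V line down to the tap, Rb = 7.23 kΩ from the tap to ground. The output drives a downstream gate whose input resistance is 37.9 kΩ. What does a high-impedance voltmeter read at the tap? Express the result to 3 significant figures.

The load sits in parallel with Rb: Rb‖R_L = (7.23 × 37.9) / (7.23 + 37.9) = 6.072 kΩ.
V_out = 45.1 × 6.072 / (1.80 + 6.072) = 45.1 × 6.072/7.872 = 34.8 V.

V_out ≈ 34.8 V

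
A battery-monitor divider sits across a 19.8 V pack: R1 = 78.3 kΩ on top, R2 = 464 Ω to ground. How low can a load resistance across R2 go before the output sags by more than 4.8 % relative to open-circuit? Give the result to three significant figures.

Output resistance R_th = R1‖R2 = (78300 × 464)/78760 = 461.3 Ω.
The fractional drop is R_th/(R_th + R_L); requiring this ≤ 0.0480 gives R_L ≥ R_th(1/0.0480 − 1) = 461.3 × 19.83 = 9.15 kΩ.

R_L(min) ≈ 9.15 kΩ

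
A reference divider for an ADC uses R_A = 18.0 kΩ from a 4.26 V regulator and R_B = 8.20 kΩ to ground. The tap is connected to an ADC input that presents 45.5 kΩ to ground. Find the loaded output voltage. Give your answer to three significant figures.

V_out ≈ 1.19 V

The load sits in parallel with R_B: R_B‖R_L = (8.20 × 45.5) / (8.20 + 45.5) = 6.948 kΩ.
V_out = 4.26 × 6.948 / (18.0 + 6.948) = 4.26 × 6.948/24.95 = 1.19 V.
(Unloaded it would have been 1.33 V.)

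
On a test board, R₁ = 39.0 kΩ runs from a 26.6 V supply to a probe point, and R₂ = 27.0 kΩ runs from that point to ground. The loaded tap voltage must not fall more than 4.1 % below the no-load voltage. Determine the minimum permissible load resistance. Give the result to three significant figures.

R_L(min) ≈ 373 kΩ

Output resistance R_th = R₁‖R₂ = (39.0 × 27.0)/66.00 = 15.95 kΩ.
The fractional drop is R_th/(R_th + R_L); requiring this ≤ 0.0410 gives R_L ≥ R_th(1/0.0410 − 1) = 15.95 × 23.39 = 373 kΩ.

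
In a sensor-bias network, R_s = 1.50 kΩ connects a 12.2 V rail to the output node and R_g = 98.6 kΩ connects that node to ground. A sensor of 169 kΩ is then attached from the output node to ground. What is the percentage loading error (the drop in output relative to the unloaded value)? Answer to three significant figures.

The divider's output (Thévenin) resistance is R_s‖R_g = 1.478 kΩ.
Fractional drop under load = R_th/(R_th + R_L) = 1.478 / (1.478 + 169) = 0.008667.
So the output falls by 0.867 %.

0.867 %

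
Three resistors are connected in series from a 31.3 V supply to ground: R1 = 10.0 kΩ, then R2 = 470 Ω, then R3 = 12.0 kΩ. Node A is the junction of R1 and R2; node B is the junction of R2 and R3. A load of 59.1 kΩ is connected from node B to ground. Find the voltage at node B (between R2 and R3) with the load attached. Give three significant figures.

V ≈ 15.3 V

At node B, R3 is in parallel with the load: R3‖R_L = 9975 Ω.
Below node A the resistance is R2 + (R3‖R_L) = 10440 Ω, so V_A = 31.3 × 10440/20440 = 15.99 V.
Then V_B = V_A × (R3‖R_L)/(R2 + R3‖R_L) = 15.99 × 9975/10440 = 15.3 V.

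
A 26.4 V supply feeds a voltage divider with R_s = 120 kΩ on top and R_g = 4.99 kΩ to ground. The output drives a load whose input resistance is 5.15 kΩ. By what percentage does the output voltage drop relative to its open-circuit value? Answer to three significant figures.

48.2 %

Unloaded V = 26.4 × 4.99/125.0 = 1.054 V.
Loaded: R_g‖R_L = 2.534 kΩ, giving V = 26.4 × 2.534/122.5 = 0.5460 V.
Drop = (1.054 − 0.5460) / 1.054 = 48.2 %.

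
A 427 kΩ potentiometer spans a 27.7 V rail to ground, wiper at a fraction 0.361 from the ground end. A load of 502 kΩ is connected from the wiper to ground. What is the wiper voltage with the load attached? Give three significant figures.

V ≈ 8.36 V

The wiper splits the pot into (1−α)R = 272.9 kΩ above and αR = 154.1 kΩ below.
Lower section ‖ load = 117.9 kΩ.
V_wiper = 27.7 × 117.9/(272.9 + 117.9) = 8.36 V.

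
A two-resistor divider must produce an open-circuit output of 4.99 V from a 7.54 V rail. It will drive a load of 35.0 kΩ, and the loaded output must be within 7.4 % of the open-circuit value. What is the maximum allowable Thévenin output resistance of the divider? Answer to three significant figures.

Loading drop = R_th/(R_th + R_L) ≤ 0.0740, so R_th ≤ R_L · ε/(1−ε) = 35.0 kΩ × 0.0740/0.9260 = 2.80 kΩ.

R_th ≤ 2.80 kΩ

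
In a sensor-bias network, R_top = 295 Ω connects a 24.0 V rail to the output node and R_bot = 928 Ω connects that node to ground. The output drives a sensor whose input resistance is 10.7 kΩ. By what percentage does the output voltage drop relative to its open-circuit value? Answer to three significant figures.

The divider's output (Thévenin) resistance is R_top‖R_bot = 223.8 Ω.
Fractional drop under load = R_th/(R_th + R_L) = 223.8 / (223.8 + 10700) = 0.02049.
So the output falls by 2.05 %.

2.05 %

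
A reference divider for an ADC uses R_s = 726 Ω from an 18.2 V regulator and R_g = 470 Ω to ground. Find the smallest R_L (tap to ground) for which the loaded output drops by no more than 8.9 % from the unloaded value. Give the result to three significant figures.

R_L(min) ≈ 2.92 kΩ

Output resistance R_th = R_s‖R_g = (726 × 470)/1196 = 285.3 Ω.
The fractional drop is R_th/(R_th + R_L); requiring this ≤ 0.0890 gives R_L ≥ R_th(1/0.0890 − 1) = 285.3 × 10.24 = 2.92 kΩ.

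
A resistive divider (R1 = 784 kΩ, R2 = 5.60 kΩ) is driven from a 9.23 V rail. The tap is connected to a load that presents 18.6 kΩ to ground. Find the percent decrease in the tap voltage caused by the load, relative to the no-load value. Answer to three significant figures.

The divider's output (Thévenin) resistance is R1‖R2 = 5.560 kΩ.
Fractional drop under load = R_th/(R_th + R_L) = 5.560 / (5.560 + 18.6) = 0.2301.
So the output falls by 23.0 %.

23.0 %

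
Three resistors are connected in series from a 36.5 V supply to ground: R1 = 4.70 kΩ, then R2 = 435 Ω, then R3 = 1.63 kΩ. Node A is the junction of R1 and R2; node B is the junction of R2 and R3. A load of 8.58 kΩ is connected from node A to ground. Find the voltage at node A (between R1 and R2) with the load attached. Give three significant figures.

V ≈ 9.55 V

Below node A the series string R2+R3 = 2065 Ω sits in parallel with the 8580 Ω load: 1664 Ω.
V_A = 36.5 × 1664/(4700 + 1664) = 9.55 V.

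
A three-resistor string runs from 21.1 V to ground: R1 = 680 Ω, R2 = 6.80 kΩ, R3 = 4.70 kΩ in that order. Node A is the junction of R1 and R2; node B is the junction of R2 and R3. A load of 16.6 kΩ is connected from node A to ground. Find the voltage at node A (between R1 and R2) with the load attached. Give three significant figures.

V ≈ 19.2 V

Below node A the series string R2+R3 = 11500 Ω sits in parallel with the 16600 Ω load: 6794 Ω.
V_A = 21.1 × 6794/(680 + 6794) = 19.2 V.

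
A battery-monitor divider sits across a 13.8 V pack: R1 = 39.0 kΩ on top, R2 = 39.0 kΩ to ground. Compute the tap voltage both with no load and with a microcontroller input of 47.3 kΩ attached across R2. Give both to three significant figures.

Unloaded: 6.90 V; loaded: 4.89 V

Open-circuit: V = 13.8 × 39.0/(39.0 + 39.0) = 6.90 V.
With the load, R2 becomes R2‖R_L = 21.38 kΩ, so V = 13.8 × 21.38/60.38 = 4.89 V.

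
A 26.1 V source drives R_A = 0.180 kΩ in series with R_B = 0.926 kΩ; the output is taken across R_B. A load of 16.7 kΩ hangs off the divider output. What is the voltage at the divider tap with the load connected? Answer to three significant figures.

The load sits in parallel with R_B: R_B‖R_L = (926 × 16700) / (926 + 16700) = 877.4 Ω.
V_out = 26.1 × 877.4 / (180 + 877.4) = 26.1 × 877.4/1057 = 21.7 V.
(Unloaded it would have been 21.9 V.)

V_out ≈ 21.7 V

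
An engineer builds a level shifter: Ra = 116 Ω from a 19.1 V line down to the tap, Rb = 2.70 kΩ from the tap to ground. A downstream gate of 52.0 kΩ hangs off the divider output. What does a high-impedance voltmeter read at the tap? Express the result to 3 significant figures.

V_out ≈ 18.3 V

The load sits in parallel with Rb: Rb‖R_L = (2700 × 52000) / (2700 + 52000) = 2567 Ω.
V_out = 19.1 × 2567 / (116 + 2567) = 19.1 × 2567/2683 = 18.3 V.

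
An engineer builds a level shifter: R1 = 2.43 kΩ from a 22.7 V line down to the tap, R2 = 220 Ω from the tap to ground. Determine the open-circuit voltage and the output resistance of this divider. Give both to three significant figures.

V_th is the open-circuit tap voltage: 22.7 × 220/(2430 + 220) = 1.88 V.
With the supply zeroed, R1 and R2 appear in parallel from the tap: R_th = R1‖R2 = (2430 × 220)/2650 = 202 Ω.

V_th = 1.88 V, R_th = 202 Ω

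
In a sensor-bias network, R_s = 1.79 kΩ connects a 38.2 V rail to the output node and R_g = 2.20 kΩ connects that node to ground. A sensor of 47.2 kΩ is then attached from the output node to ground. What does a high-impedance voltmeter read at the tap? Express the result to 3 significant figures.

V_out ≈ 20.6 V

The load sits in parallel with R_g: R_g‖R_L = (2.20 × 47.2) / (2.20 + 47.2) = 2.102 kΩ.
V_out = 38.2 × 2.102 / (1.79 + 2.102) = 38.2 × 2.102/3.892 = 20.6 V.
(Unloaded it would have been 21.1 V.)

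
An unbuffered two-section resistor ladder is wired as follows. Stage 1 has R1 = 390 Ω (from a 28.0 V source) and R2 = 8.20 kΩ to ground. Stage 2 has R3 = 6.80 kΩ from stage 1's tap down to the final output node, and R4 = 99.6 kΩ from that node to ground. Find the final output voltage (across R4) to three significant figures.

Stage 2 presents R3+R4 = 106400 Ω as a load on stage 1's tap.
Stage 1's lower leg becomes R2‖(R3+R4) = 7613 Ω, so V_mid = 28.0 × 7613/8003 = 26.64 V.
Stage 2 is itself unloaded: V_out = V_mid × R4/(R3+R4) = 26.64 × 99600/106400 = 24.9 V.

V_out ≈ 24.9 V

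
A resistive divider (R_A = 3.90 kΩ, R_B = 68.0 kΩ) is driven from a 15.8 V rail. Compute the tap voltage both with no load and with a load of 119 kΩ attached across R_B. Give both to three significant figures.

Open-circuit: V = 15.8 × 68.0/(3.90 + 68.0) = 14.9 V.
With the load, R_B becomes R_B‖R_L = 43.27 kΩ, so V = 15.8 × 43.27/47.17 = 14.5 V.

Unloaded: 14.9 V; loaded: 14.5 V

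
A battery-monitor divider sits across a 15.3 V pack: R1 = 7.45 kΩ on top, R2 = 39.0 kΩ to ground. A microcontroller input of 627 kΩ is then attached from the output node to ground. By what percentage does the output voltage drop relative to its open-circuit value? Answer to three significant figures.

The divider's output (Thévenin) resistance is R1‖R2 = 6.255 kΩ.
Fractional drop under load = R_th/(R_th + R_L) = 6.255 / (6.255 + 627) = 0.009878.
So the output falls by 0.988 %.

0.988 %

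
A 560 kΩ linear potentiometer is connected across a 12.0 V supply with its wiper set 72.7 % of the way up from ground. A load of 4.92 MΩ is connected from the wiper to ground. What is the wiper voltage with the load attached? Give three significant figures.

The wiper splits the pot into (1−α)R = 152.9 kΩ above and αR = 407.1 kΩ below.
Lower section ‖ load = 376.0 kΩ.
V_wiper = 12.0 × 376.0/(152.9 + 376.0) = 8.53 V.

V ≈ 8.53 V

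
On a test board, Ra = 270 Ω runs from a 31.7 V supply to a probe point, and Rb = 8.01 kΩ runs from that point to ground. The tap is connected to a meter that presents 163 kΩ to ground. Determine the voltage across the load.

V_out ≈ 30.6 V

The load sits in parallel with Rb: Rb‖R_L = (8010 × 163000) / (8010 + 163000) = 7635 Ω.
V_out = 31.7 × 7635 / (270 + 7635) = 31.7 × 7635/7905 = 30.6 V.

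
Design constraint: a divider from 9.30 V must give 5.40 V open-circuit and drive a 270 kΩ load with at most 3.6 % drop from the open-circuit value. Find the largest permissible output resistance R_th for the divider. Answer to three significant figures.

Loading drop = R_th/(R_th + R_L) ≤ 0.0360, so R_th ≤ R_L · ε/(1−ε) = 270 kΩ × 0.0360/0.9640 = 10.1 kΩ.
(Any R1, R2 with R2/(R1+R2) = 0.581 and R1‖R2 ≤ 10.1 kΩ will meet the spec.)

R_th ≤ 10.1 kΩ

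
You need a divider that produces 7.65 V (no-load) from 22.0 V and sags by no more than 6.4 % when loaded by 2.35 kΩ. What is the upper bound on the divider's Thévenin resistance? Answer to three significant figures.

Loading drop = R_th/(R_th + R_L) ≤ 0.0640, so R_th ≤ R_L · ε/(1−ε) = 2.35 kΩ × 0.0640/0.9360 = 161 Ω.
(Any R1, R2 with R2/(R1+R2) = 0.348 and R1‖R2 ≤ 161 Ω will meet the spec.)

R_th ≤ 161 Ω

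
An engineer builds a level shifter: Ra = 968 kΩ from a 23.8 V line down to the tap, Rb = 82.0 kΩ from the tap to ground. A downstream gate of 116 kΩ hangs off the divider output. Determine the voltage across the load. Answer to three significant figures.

V_out ≈ 1.13 V

The load sits in parallel with Rb: Rb‖R_L = (82.0 × 116) / (82.0 + 116) = 48.04 kΩ.
V_out = 23.8 × 48.04 / (968 + 48.04) = 23.8 × 48.04/1016 = 1.13 V.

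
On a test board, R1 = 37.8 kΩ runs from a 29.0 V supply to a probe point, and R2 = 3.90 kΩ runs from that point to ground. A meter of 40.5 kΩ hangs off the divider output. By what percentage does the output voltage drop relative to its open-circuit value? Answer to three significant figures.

8.03 %

The divider's output (Thévenin) resistance is R1‖R2 = 3.535 kΩ.
Fractional drop under load = R_th/(R_th + R_L) = 3.535 / (3.535 + 40.5) = 0.08028.
So the output falls by 8.03 %.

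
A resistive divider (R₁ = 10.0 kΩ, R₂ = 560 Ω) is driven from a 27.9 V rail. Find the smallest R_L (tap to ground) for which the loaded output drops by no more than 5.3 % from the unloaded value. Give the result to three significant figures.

R_L(min) ≈ 9.48 kΩ

Output resistance R_th = R₁‖R₂ = (10000 × 560)/10560 = 530.3 Ω.
The fractional drop is R_th/(R_th + R_L); requiring this ≤ 0.0530 gives R_L ≥ R_th(1/0.0530 − 1) = 530.3 × 17.87 = 9.48 kΩ.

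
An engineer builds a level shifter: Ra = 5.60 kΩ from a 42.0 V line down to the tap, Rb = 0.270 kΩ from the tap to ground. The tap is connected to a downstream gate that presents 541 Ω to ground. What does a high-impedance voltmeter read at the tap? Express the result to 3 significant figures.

The load sits in parallel with Rb: Rb‖R_L = (270 × 541) / (270 + 541) = 180.1 Ω.
V_out = 42.0 × 180.1 / (5600 + 180.1) = 42.0 × 180.1/5780 = 1.31 V.

V_out ≈ 1.31 V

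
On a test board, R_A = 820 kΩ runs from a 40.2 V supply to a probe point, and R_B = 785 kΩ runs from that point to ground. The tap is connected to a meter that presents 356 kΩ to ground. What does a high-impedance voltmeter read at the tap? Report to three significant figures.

The load sits in parallel with R_B: R_B‖R_L = (785 × 356) / (785 + 356) = 244.9 kΩ.
V_out = 40.2 × 244.9 / (820 + 244.9) = 40.2 × 244.9/1065 = 9.25 V.
(Unloaded it would have been 19.7 V.)

V_out ≈ 9.25 V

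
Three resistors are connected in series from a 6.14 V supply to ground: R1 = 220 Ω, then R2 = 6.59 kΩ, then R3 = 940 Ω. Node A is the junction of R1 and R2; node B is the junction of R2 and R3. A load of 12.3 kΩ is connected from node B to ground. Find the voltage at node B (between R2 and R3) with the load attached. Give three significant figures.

At node B, R3 is in parallel with the load: R3‖R_L = 873.3 Ω.
Below node A the resistance is R2 + (R3‖R_L) = 7463 Ω, so V_A = 6.14 × 7463/7683 = 5.964 V.
Then V_B = V_A × (R3‖R_L)/(R2 + R3‖R_L) = 5.964 × 873.3/7463 = 0.698 V.

V ≈ 0.698 V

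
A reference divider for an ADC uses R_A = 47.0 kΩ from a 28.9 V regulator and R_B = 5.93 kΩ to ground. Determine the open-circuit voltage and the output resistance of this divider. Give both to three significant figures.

V_th = 3.24 V, R_th = 5.27 kΩ

V_th is the open-circuit tap voltage: 28.9 × 5.93/(47.0 + 5.93) = 3.24 V.
With the supply zeroed, R_A and R_B appear in parallel from the tap: R_th = R_A‖R_B = (47.0 × 5.93)/52.93 = 5.27 kΩ.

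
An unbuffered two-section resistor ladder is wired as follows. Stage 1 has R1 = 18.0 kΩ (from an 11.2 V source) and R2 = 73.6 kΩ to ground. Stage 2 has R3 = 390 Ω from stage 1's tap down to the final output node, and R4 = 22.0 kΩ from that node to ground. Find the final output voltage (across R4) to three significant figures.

Stage 2 presents R3+R4 = 22390 Ω as a load on stage 1's tap.
Stage 1's lower leg becomes R2‖(R3+R4) = 17170 Ω, so V_mid = 11.2 × 17170/35170 = 5.467 V.
Stage 2 is itself unloaded: V_out = V_mid × R4/(R3+R4) = 5.467 × 22000/22390 = 5.37 V.

V_out ≈ 5.37 V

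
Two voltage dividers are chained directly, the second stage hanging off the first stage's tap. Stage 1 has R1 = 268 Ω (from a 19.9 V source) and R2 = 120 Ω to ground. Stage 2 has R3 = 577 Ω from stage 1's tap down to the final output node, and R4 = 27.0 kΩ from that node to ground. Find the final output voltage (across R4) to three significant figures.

Stage 2 presents R3+R4 = 27580 Ω as a load on stage 1's tap.
Stage 1's lower leg becomes R2‖(R3+R4) = 119.5 Ω, so V_mid = 19.9 × 119.5/387.5 = 6.136 V.
Stage 2 is itself unloaded: V_out = V_mid × R4/(R3+R4) = 6.136 × 27000/27580 = 6.01 V.

V_out ≈ 6.01 V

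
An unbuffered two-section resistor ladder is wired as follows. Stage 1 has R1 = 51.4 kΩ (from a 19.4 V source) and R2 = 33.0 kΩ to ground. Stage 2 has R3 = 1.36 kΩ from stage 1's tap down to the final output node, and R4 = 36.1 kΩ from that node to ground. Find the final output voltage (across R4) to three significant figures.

Stage 2 presents R3+R4 = 37.46 kΩ as a load on stage 1's tap.
Stage 1's lower leg becomes R2‖(R3+R4) = 17.54 kΩ, so V_mid = 19.4 × 17.54/68.94 = 4.937 V.
Stage 2 is itself unloaded: V_out = V_mid × R4/(R3+R4) = 4.937 × 36.1/37.46 = 4.76 V.

V_out ≈ 4.76 V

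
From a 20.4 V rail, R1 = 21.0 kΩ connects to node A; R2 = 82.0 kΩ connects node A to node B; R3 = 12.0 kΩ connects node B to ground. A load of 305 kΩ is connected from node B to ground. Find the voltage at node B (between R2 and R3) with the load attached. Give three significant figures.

At node B, R3 is in parallel with the load: R3‖R_L = 11.55 kΩ.
Below node A the resistance is R2 + (R3‖R_L) = 93.55 kΩ, so V_A = 20.4 × 93.55/114.5 = 16.66 V.
Then V_B = V_A × (R3‖R_L)/(R2 + R3‖R_L) = 16.66 × 11.55/93.55 = 2.06 V.

V ≈ 2.06 V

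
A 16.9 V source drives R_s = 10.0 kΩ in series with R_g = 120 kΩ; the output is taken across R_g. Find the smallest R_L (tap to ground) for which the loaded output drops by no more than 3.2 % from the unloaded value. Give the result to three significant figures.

Output resistance R_th = R_s‖R_g = (10.0 × 120)/130.0 = 9.231 kΩ.
The fractional drop is R_th/(R_th + R_L); requiring this ≤ 0.0320 gives R_L ≥ R_th(1/0.0320 − 1) = 9.231 × 30.25 = 279 kΩ.

R_L(min) ≈ 279 kΩ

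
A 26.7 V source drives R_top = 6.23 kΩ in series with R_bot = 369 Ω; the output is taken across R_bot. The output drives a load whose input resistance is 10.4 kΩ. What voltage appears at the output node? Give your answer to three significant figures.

The load sits in parallel with R_bot: R_bot‖R_L = (369 × 10400) / (369 + 10400) = 356.4 Ω.
V_out = 26.7 × 356.4 / (6230 + 356.4) = 26.7 × 356.4/6586 = 1.44 V.

V_out ≈ 1.44 V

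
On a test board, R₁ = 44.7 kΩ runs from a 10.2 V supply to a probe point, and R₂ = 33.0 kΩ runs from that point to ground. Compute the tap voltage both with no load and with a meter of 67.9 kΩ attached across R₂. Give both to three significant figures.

Unloaded: 4.33 V; loaded: 3.39 V

Open-circuit: V = 10.2 × 33.0/(44.7 + 33.0) = 4.33 V.
With the load, R₂ becomes R₂‖R_L = 22.21 kΩ, so V = 10.2 × 22.21/66.91 = 3.39 V.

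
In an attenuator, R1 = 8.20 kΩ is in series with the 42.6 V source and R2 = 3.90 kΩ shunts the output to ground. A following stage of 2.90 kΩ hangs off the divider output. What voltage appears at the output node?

V_out ≈ 7.18 V

The load sits in parallel with R2: R2‖R_L = (3.90 × 2.90) / (3.90 + 2.90) = 1.663 kΩ.
V_out = 42.6 × 1.663 / (8.20 + 1.663) = 42.6 × 1.663/9.863 = 7.18 V.
(Unloaded it would have been 13.7 V.)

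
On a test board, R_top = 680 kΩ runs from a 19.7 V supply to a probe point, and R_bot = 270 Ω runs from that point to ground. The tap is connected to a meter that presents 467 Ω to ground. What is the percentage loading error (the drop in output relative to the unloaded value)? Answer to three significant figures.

The divider's output (Thévenin) resistance is R_top‖R_bot = 269.9 Ω.
Fractional drop under load = R_th/(R_th + R_L) = 269.9 / (269.9 + 467) = 0.3663.
So the output falls by 36.6 %.

36.6 %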